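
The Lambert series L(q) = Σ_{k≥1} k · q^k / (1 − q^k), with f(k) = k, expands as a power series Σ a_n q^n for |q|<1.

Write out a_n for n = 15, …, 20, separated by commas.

24, 31, 18, 39, 20, 42

d|15:{1,3,5,15}  Σf=1+3+5+15=24
q^16  k|16↦f(k): 16:16 8:8 4:4 2:2 1:1  a_16=31
d|17:{1,17}  Σf=1+17=18
d|18:{18,9,6,3,2,1}  Σf=18+9+6+3+2+1=39
[q^19] f(1)=1,f(19)=19 ⇒ 20
q^20  k|20↦f(k): 1:1 2:2 4:4 5:5 10:10 20:20  a_20=42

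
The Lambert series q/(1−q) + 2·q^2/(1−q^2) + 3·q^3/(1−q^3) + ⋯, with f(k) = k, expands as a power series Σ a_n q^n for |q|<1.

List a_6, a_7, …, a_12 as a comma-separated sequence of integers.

12, 8, 15, 13, 18, 12, 28

d|6:{6,3,2,1}  Σf=6+3+2+1=12
d|7:{7,1}  Σf=7+1=8
n=8: 8·1 4·2 2·4 1·8  f→[8+4+2+1]=15
[q^9] f(1)=1,f(3)=3,f(9)=9 ⇒ 13
n=10: 1·10 2·5 5·2 10·1  f→[1+2+5+10]=18
q^11  k|11↦f(k): 11:11 1:1  a_11=12
q^12  k|12↦f(k): 1:1 2:2 3:3 4:4 6:6 12:12  a_12=28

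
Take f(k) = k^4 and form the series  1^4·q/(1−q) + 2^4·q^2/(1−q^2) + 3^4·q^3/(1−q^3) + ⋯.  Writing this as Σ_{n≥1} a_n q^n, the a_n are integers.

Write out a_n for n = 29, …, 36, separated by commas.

q^29  k|29↦f(k): 1:1 29:707281  a_29=707282
q^30  k|30↦f(k): 1:1 2:16 3:81 5:625 6:1296 10:10000 15:50625 30:810000  a_30=872644
q^31  k|31↦f(k): 1:1 31:923521  a_31=923522
d|32:{32,16,8,4,2,1}  Σf=1048576+65536+4096+256+16+1=1118481
q^33  k|33↦f(k): 1:1 3:81 11:14641 33:1185921  a_33=1200644
n=34: 1·34 2·17 17·2 34·1  f→[1+16+83521+1336336]=1419874
d|35:{1,5,7,35}  Σf=1+625+2401+1500625=1503652
d|36:{36,18,12,9,6,4,3,2,1}  Σf=1679616+104976+20736+6561+1296+256+81+16+1=1813539

707282, 872644, 923522, 1118481, 1200644, 1419874, 1503652, 1813539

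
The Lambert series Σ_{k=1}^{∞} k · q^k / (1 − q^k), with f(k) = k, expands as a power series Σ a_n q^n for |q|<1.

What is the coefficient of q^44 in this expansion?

d|44:{1,2,4,11,22,44}  Σf=1+2+4+11+22+44=84

a_44 = 84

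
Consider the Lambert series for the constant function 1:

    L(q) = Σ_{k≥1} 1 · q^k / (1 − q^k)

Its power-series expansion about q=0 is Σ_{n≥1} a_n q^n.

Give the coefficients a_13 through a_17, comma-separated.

2, 4, 4, 5, 2

q^13  k|13↦f(k): 13:1 1:1  a_13=2
[q^14] f(1)=1,f(2)=1,f(7)=1,f(14)=1 ⇒ 4
q^15  k|15↦f(k): 15:1 5:1 3:1 1:1  a_15=4
[q^16] f(1)=1,f(2)=1,f(4)=1,f(8)=1,f(16)=1 ⇒ 5
[q^17] f(1)=1,f(17)=1 ⇒ 2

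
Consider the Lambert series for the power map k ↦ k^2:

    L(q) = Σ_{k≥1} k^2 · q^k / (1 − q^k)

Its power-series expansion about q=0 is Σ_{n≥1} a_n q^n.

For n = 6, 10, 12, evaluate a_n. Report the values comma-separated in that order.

50, 130, 210

q^6  k|6↦f(k): 1:1 2:4 3:9 6:36  a_6=50
d|10:{1,2,5,10}  Σf=1+4+25+100=130
d|12:{12,6,4,3,2,1}  Σf=144+36+16+9+4+1=210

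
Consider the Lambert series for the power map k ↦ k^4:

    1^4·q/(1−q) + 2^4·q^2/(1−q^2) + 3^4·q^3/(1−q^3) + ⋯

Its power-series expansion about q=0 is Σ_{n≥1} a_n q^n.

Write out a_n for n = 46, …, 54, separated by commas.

n=46: 46·1 23·2 2·23 1·46  f→[4477456+279841+16+1]=4757314
n=47: 47·1 1·47  f→[4879681+1]=4879682
[q^48] f(1)=1,f(2)=16,f(3)=81,f(4)=256,f(6)=1296,f(8)=4096,f(12)=20736,f(16)=65536,f(24)=331776,f(48)=5308416 ⇒ 5732210
d|49:{49,7,1}  Σf=5764801+2401+1=5767203
[q^50] f(50)=6250000,f(25)=390625,f(10)=10000,f(5)=625,f(2)=16,f(1)=1 ⇒ 6651267
[q^51] f(51)=6765201,f(17)=83521,f(3)=81,f(1)=1 ⇒ 6848804
[q^52] f(52)=7311616,f(26)=456976,f(13)=28561,f(4)=256,f(2)=16,f(1)=1 ⇒ 7797426
d|53:{53,1}  Σf=7890481+1=7890482
d|54:{1,2,3,6,9,18,27,54}  Σf=1+16+81+1296+6561+104976+531441+8503056=9147428

4757314, 4879682, 5732210, 5767203, 6651267, 6848804, 7797426, 7890482, 9147428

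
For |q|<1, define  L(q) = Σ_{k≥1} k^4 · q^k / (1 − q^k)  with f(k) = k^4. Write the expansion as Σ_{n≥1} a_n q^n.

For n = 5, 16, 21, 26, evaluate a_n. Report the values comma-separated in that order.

626, 69905, 196964, 485554

n=5: 5·1 1·5  f→[625+1]=626
q^16  k|16↦f(k): 1:1 2:16 4:256 8:4096 16:65536  a_16=69905
d|21:{1,3,7,21}  Σf=1+81+2401+194481=196964
d|26:{26,13,2,1}  Σf=456976+28561+16+1=485554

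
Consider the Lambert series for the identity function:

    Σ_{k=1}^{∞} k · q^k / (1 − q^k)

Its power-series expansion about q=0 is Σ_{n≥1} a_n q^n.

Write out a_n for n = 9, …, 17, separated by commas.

q^9  k|9↦f(k): 9:9 3:3 1:1  a_9=13
n=10: 1·10 2·5 5·2 10·1  f→[1+2+5+10]=18
[q^11] f(11)=11,f(1)=1 ⇒ 12
[q^12] f(12)=12,f(6)=6,f(4)=4,f(3)=3,f(2)=2,f(1)=1 ⇒ 28
q^13  k|13↦f(k): 1:1 13:13  a_13=14
d|14:{14,7,2,1}  Σf=14+7+2+1=24
[q^15] f(1)=1,f(3)=3,f(5)=5,f(15)=15 ⇒ 24
n=16: 16·1 8·2 4·4 2·8 1·16  f→[16+8+4+2+1]=31
[q^17] f(1)=1,f(17)=17 ⇒ 18

13, 18, 12, 28, 14, 24, 24, 31, 18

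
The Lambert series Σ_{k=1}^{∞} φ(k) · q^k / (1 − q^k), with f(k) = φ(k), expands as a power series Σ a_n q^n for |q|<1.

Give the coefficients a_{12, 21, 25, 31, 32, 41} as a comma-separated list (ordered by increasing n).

[q^12] φ(1)=1,φ(2)=1,φ(3)=2,φ(4)=2,φ(6)=2,φ(12)=4 ⇒ 12
q^21  k|21↦φ(k): 21:12 7:6 3:2 1:1  a_21=21
n=25: 25·1 5·5 1·25  φ→[20+4+1]=25
n=31: 1·31 31·1  φ→[1+30]=31
q^32  k|32↦φ(k): 1:1 2:1 4:2 8:4 16:8 32:16  a_32=32
n=41: 1·41 41·1  φ→[1+40]=41

12, 21, 25, 31, 32, 41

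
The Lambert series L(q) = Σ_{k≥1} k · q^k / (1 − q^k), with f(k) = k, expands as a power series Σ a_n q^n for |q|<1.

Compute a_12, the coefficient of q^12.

[q^12] f(1)=1,f(2)=2,f(3)=3,f(4)=4,f(6)=6,f(12)=12 ⇒ 28

a_12 = 28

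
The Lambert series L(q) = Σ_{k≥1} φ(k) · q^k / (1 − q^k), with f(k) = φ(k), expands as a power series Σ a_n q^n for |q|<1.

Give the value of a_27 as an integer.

n=27: 27·1 9·3 3·9 1·27  φ→[18+6+2+1]=27

a_27 = 27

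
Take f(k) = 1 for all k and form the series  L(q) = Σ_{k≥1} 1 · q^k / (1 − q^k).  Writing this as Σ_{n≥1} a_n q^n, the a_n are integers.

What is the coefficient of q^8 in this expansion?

a_8 = 4

q^8  k|8↦f(k): 8:1 4:1 2:1 1:1  a_8=4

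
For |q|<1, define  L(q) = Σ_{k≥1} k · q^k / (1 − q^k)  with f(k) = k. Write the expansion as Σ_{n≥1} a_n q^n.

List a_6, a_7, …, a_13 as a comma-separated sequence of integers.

n=6: 1·6 2·3 3·2 6·1  f→[1+2+3+6]=12
[q^7] f(7)=7,f(1)=1 ⇒ 8
[q^8] f(8)=8,f(4)=4,f(2)=2,f(1)=1 ⇒ 15
q^9  k|9↦f(k): 1:1 3:3 9:9  a_9=13
[q^10] f(10)=10,f(5)=5,f(2)=2,f(1)=1 ⇒ 18
q^11  k|11↦f(k): 11:11 1:1  a_11=12
q^12  k|12↦f(k): 1:1 2:2 3:3 4:4 6:6 12:12  a_12=28
[q^13] f(1)=1,f(13)=13 ⇒ 14

12, 8, 15, 13, 18, 12, 28, 14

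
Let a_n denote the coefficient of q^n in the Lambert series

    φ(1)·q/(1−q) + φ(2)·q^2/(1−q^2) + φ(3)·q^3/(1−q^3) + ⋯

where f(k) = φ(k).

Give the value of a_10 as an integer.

d|10:{1,2,5,10}  Σφ=1+1+4+4=10

a_10 = 10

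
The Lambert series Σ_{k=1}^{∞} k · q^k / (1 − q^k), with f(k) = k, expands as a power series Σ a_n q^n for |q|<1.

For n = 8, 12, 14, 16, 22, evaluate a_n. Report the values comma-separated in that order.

q^8  k|8↦f(k): 1:1 2:2 4:4 8:8  a_8=15
q^12  k|12↦f(k): 12:12 6:6 4:4 3:3 2:2 1:1  a_12=28
d|14:{14,7,2,1}  Σf=14+7+2+1=24
d|16:{1,2,4,8,16}  Σf=1+2+4+8+16=31
d|22:{1,2,11,22}  Σf=1+2+11+22=36

15, 28, 24, 31, 36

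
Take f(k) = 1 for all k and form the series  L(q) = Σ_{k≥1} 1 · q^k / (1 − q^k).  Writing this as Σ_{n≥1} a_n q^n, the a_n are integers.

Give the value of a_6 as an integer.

q^6  k|6↦f(k): 1:1 2:1 3:1 6:1  a_6=4

a_6 = 4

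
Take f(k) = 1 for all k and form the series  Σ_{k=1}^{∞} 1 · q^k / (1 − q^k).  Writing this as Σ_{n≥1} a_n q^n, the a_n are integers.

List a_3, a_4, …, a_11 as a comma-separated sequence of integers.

2, 3, 2, 4, 2, 4, 3, 4, 2

n=3: 3·1 1·3  f→[1+1]=2
q^4  k|4↦f(k): 4:1 2:1 1:1  a_4=3
d|5:{5,1}  Σf=1+1=2
d|6:{1,2,3,6}  Σf=1+1+1+1=4
q^7  k|7↦f(k): 7:1 1:1  a_7=2
n=8: 8·1 4·2 2·4 1·8  f→[1+1+1+1]=4
[q^9] f(9)=1,f(3)=1,f(1)=1 ⇒ 3
q^10  k|10↦f(k): 1:1 2:1 5:1 10:1  a_10=4
q^11  k|11↦f(k): 1:1 11:1  a_11=2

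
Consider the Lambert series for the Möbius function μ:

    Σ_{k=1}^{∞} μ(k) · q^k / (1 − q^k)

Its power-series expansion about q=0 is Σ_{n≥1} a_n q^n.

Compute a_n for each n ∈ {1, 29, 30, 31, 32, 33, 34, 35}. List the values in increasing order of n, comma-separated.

d|1:{1}  Σμ=1=1
q^29  k|29↦μ(k): 1:1 29:-1  a_29=0
d|30:{1,2,3,5,6,10,15,30}  Σμ=1+(-1)+(-1)+(-1)+1+1+1+(-1)=0
d|31:{31,1}  Σμ=(-1)+1=0
n=32: 1·32 2·16 4·8 8·4 16·2 32·1  μ→[1+(-1)+0+0+0+0]=0
d|33:{33,11,3,1}  Σμ=1+(-1)+(-1)+1=0
[q^34] μ(1)=1,μ(2)=-1,μ(17)=-1,μ(34)=1 ⇒ 0
q^35  k|35↦μ(k): 1:1 5:-1 7:-1 35:1  a_35=0

1, 0, 0, 0, 0, 0, 0, 0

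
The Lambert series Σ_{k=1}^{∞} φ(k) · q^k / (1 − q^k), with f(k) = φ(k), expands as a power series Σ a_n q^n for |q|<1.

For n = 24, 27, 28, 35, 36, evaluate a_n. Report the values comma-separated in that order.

n=24: 1·24 2·12 3·8 4·6 6·4 8·3 12·2 24·1  φ→[1+1+2+2+2+4+4+8]=24
n=27: 1·27 3·9 9·3 27·1  φ→[1+2+6+18]=27
[q^28] φ(1)=1,φ(2)=1,φ(4)=2,φ(7)=6,φ(14)=6,φ(28)=12 ⇒ 28
d|35:{35,7,5,1}  Σφ=24+6+4+1=35
d|36:{1,2,3,4,6,9,12,18,36}  Σφ=1+1+2+2+2+6+4+6+12=36

24, 27, 28, 35, 36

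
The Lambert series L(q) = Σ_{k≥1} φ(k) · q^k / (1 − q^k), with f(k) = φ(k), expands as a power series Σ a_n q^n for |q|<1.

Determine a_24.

n=24: 1·24 2·12 3·8 4·6 6·4 8·3 12·2 24·1  φ→[1+1+2+2+2+4+4+8]=24

a_24 = 24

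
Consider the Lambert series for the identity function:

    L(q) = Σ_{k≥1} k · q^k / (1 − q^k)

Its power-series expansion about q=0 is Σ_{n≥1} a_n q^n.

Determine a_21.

n=21: 21·1 7·3 3·7 1·21  f→[21+7+3+1]=32

a_21 = 32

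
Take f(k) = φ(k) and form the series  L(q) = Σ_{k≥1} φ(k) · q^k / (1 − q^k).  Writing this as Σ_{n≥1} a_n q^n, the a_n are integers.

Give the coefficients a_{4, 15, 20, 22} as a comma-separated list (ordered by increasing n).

[q^4] φ(1)=1,φ(2)=1,φ(4)=2 ⇒ 4
q^15  k|15↦φ(k): 15:8 5:4 3:2 1:1  a_15=15
n=20: 1·20 2·10 4·5 5·4 10·2 20·1  φ→[1+1+2+4+4+8]=20
q^22  k|22↦φ(k): 1:1 2:1 11:10 22:10  a_22=22

4, 15, 20, 22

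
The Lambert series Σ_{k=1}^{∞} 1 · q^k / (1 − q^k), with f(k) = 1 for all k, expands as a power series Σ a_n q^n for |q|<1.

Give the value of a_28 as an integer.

a_28 = 6

[q^28] f(1)=1,f(2)=1,f(4)=1,f(7)=1,f(14)=1,f(28)=1 ⇒ 6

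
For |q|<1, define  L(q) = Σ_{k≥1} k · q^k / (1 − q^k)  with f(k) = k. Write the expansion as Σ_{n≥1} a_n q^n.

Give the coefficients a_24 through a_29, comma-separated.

60, 31, 42, 40, 56, 30

[q^24] f(1)=1,f(2)=2,f(3)=3,f(4)=4,f(6)=6,f(8)=8,f(12)=12,f(24)=24 ⇒ 60
d|25:{1,5,25}  Σf=1+5+25=31
[q^26] f(26)=26,f(13)=13,f(2)=2,f(1)=1 ⇒ 42
n=27: 1·27 3·9 9·3 27·1  f→[1+3+9+27]=40
n=28: 28·1 14·2 7·4 4·7 2·14 1·28  f→[28+14+7+4+2+1]=56
n=29: 29·1 1·29  f→[29+1]=30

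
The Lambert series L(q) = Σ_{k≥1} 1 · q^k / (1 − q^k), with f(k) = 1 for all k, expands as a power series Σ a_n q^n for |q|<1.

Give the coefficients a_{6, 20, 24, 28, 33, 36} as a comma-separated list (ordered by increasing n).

q^6  k|6↦f(k): 6:1 3:1 2:1 1:1  a_6=4
n=20: 20·1 10·2 5·4 4·5 2·10 1·20  f→[1+1+1+1+1+1]=6
[q^24] f(24)=1,f(12)=1,f(8)=1,f(6)=1,f(4)=1,f(3)=1,f(2)=1,f(1)=1 ⇒ 8
n=28: 28·1 14·2 7·4 4·7 2·14 1·28  f→[1+1+1+1+1+1]=6
q^33  k|33↦f(k): 33:1 11:1 3:1 1:1  a_33=4
q^36  k|36↦f(k): 1:1 2:1 3:1 4:1 6:1 9:1 12:1 18:1 36:1  a_36=9

4, 6, 8, 6, 4, 9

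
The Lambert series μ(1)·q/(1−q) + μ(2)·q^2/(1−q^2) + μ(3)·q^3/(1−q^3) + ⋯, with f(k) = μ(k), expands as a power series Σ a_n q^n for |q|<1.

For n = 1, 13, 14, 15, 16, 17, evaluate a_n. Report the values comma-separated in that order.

d|1:{1}  Σμ=1=1
q^13  k|13↦μ(k): 1:1 13:-1  a_13=0
q^14  k|14↦μ(k): 1:1 2:-1 7:-1 14:1  a_14=0
[q^15] μ(15)=1,μ(5)=-1,μ(3)=-1,μ(1)=1 ⇒ 0
n=16: 16·1 8·2 4·4 2·8 1·16  μ→[0+0+0+(-1)+1]=0
d|17:{17,1}  Σμ=(-1)+1=0

1, 0, 0, 0, 0, 0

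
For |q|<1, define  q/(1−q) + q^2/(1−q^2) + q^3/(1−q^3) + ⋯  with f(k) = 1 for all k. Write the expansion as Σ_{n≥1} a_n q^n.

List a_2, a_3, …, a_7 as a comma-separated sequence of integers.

n=2: 1·2 2·1  f→[1+1]=2
[q^3] f(3)=1,f(1)=1 ⇒ 2
d|4:{4,2,1}  Σf=1+1+1=3
q^5  k|5↦f(k): 5:1 1:1  a_5=2
d|6:{6,3,2,1}  Σf=1+1+1+1=4
q^7  k|7↦f(k): 1:1 7:1  a_7=2

2, 2, 3, 2, 4, 2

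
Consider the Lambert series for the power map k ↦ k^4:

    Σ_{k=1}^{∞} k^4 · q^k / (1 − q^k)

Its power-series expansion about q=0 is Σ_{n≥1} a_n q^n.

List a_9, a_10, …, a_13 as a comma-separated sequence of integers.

d|9:{9,3,1}  Σf=6561+81+1=6643
d|10:{10,5,2,1}  Σf=10000+625+16+1=10642
d|11:{1,11}  Σf=1+14641=14642
[q^12] f(12)=20736,f(6)=1296,f(4)=256,f(3)=81,f(2)=16,f(1)=1 ⇒ 22386
n=13: 13·1 1·13  f→[28561+1]=28562

6643, 10642, 14642, 22386, 28562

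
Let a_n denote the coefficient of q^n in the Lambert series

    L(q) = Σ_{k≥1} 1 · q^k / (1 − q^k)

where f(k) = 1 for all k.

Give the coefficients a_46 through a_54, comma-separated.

[q^46] f(46)=1,f(23)=1,f(2)=1,f(1)=1 ⇒ 4
d|47:{1,47}  Σf=1+1=2
n=48: 48·1 24·2 16·3 12·4 8·6 6·8 4·12 3·16 2·24 1·48  f→[1+1+1+1+1+1+1+1+1+1]=10
[q^49] f(1)=1,f(7)=1,f(49)=1 ⇒ 3
n=50: 1·50 2·25 5·10 10·5 25·2 50·1  f→[1+1+1+1+1+1]=6
d|51:{51,17,3,1}  Σf=1+1+1+1=4
d|52:{52,26,13,4,2,1}  Σf=1+1+1+1+1+1=6
d|53:{53,1}  Σf=1+1=2
d|54:{1,2,3,6,9,18,27,54}  Σf=1+1+1+1+1+1+1+1=8

4, 2, 10, 3, 6, 4, 6, 2, 8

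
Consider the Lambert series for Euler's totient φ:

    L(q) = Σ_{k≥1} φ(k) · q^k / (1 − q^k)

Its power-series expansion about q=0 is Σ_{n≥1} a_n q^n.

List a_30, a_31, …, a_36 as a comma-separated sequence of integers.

n=30: 30·1 15·2 10·3 6·5 5·6 3·10 2·15 1·30  φ→[8+8+4+2+4+2+1+1]=30
d|31:{1,31}  Σφ=1+30=31
q^32  k|32↦φ(k): 32:16 16:8 8:4 4:2 2:1 1:1  a_32=32
q^33  k|33↦φ(k): 1:1 3:2 11:10 33:20  a_33=33
d|34:{1,2,17,34}  Σφ=1+1+16+16=34
q^35  k|35↦φ(k): 35:24 7:6 5:4 1:1  a_35=35
d|36:{1,2,3,4,6,9,12,18,36}  Σφ=1+1+2+2+2+6+4+6+12=36

30, 31, 32, 33, 34, 35, 36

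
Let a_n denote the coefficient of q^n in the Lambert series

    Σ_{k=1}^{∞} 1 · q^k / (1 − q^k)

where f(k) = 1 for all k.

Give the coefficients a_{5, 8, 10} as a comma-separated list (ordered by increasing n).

q^5  k|5↦f(k): 5:1 1:1  a_5=2
n=8: 1·8 2·4 4·2 8·1  f→[1+1+1+1]=4
[q^10] f(1)=1,f(2)=1,f(5)=1,f(10)=1 ⇒ 4

2, 4, 4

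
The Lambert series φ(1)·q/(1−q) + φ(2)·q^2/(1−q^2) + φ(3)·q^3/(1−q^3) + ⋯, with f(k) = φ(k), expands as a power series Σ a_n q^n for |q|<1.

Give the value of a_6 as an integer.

[q^6] φ(6)=2,φ(3)=2,φ(2)=1,φ(1)=1 ⇒ 6

a_6 = 6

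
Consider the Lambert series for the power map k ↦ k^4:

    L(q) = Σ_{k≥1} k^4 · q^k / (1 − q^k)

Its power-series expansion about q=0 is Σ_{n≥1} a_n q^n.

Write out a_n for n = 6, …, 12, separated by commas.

q^6  k|6↦f(k): 6:1296 3:81 2:16 1:1  a_6=1394
q^7  k|7↦f(k): 7:2401 1:1  a_7=2402
n=8: 8·1 4·2 2·4 1·8  f→[4096+256+16+1]=4369
d|9:{9,3,1}  Σf=6561+81+1=6643
q^10  k|10↦f(k): 10:10000 5:625 2:16 1:1  a_10=10642
q^11  k|11↦f(k): 1:1 11:14641  a_11=14642
d|12:{12,6,4,3,2,1}  Σf=20736+1296+256+81+16+1=22386

1394, 2402, 4369, 6643, 10642, 14642, 22386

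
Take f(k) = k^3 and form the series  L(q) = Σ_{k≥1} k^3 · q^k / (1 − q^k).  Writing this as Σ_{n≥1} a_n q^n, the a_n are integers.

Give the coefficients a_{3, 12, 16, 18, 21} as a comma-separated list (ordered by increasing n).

28, 2044, 4681, 6813, 9632

n=3: 1·3 3·1  f→[1+27]=28
q^12  k|12↦f(k): 1:1 2:8 3:27 4:64 6:216 12:1728  a_12=2044
[q^16] f(1)=1,f(2)=8,f(4)=64,f(8)=512,f(16)=4096 ⇒ 4681
[q^18] f(1)=1,f(2)=8,f(3)=27,f(6)=216,f(9)=729,f(18)=5832 ⇒ 6813
[q^21] f(1)=1,f(3)=27,f(7)=343,f(21)=9261 ⇒ 9632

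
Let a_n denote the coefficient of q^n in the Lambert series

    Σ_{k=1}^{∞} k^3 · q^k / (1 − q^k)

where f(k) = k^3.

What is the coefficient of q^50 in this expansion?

q^50  k|50↦f(k): 50:125000 25:15625 10:1000 5:125 2:8 1:1  a_50=141759

a_50 = 141759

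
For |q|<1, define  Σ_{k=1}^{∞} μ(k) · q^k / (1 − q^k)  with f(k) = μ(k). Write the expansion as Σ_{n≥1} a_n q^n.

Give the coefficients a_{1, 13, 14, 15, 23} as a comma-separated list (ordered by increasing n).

d|1:{1}  Σμ=1=1
[q^13] μ(1)=1,μ(13)=-1 ⇒ 0
[q^14] μ(1)=1,μ(2)=-1,μ(7)=-1,μ(14)=1 ⇒ 0
q^15  k|15↦μ(k): 1:1 3:-1 5:-1 15:1  a_15=0
n=23: 1·23 23·1  μ→[1+(-1)]=0

1, 0, 0, 0, 0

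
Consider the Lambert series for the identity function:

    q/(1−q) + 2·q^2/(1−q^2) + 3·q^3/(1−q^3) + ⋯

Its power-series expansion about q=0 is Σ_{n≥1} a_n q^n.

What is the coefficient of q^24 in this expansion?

[q^24] f(1)=1,f(2)=2,f(3)=3,f(4)=4,f(6)=6,f(8)=8,f(12)=12,f(24)=24 ⇒ 60

a_24 = 60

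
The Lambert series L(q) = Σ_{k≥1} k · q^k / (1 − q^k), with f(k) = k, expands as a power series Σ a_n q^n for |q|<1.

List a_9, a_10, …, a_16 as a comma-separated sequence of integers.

13, 18, 12, 28, 14, 24, 24, 31

d|9:{9,3,1}  Σf=9+3+1=13
d|10:{1,2,5,10}  Σf=1+2+5+10=18
n=11: 11·1 1·11  f→[11+1]=12
q^12  k|12↦f(k): 12:12 6:6 4:4 3:3 2:2 1:1  a_12=28
q^13  k|13↦f(k): 1:1 13:13  a_13=14
n=14: 1·14 2·7 7·2 14·1  f→[1+2+7+14]=24
[q^15] f(1)=1,f(3)=3,f(5)=5,f(15)=15 ⇒ 24
n=16: 16·1 8·2 4·4 2·8 1·16  f→[16+8+4+2+1]=31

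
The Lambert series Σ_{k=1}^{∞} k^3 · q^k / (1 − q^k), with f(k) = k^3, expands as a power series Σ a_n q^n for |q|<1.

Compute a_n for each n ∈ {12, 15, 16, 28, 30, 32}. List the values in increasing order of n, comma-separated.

n=12: 1·12 2·6 3·4 4·3 6·2 12·1  f→[1+8+27+64+216+1728]=2044
d|15:{15,5,3,1}  Σf=3375+125+27+1=3528
n=16: 1·16 2·8 4·4 8·2 16·1  f→[1+8+64+512+4096]=4681
[q^28] f(1)=1,f(2)=8,f(4)=64,f(7)=343,f(14)=2744,f(28)=21952 ⇒ 25112
d|30:{1,2,3,5,6,10,15,30}  Σf=1+8+27+125+216+1000+3375+27000=31752
q^32  k|32↦f(k): 1:1 2:8 4:64 8:512 16:4096 32:32768  a_32=37449

2044, 3528, 4681, 25112, 31752, 37449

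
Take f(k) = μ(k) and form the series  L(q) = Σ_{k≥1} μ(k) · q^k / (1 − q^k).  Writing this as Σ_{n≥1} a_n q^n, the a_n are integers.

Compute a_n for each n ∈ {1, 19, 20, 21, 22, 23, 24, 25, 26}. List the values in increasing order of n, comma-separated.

[q^1] μ(1)=1 ⇒ 1
n=19: 19·1 1·19  μ→[(-1)+1]=0
d|20:{1,2,4,5,10,20}  Σμ=1+(-1)+0+(-1)+1+0=0
q^21  k|21↦μ(k): 21:1 7:-1 3:-1 1:1  a_21=0
[q^22] μ(22)=1,μ(11)=-1,μ(2)=-1,μ(1)=1 ⇒ 0
q^23  k|23↦μ(k): 1:1 23:-1  a_23=0
q^24  k|24↦μ(k): 1:1 2:-1 3:-1 4:0 6:1 8:0 12:0 24:0  a_24=0
[q^25] μ(25)=0,μ(5)=-1,μ(1)=1 ⇒ 0
[q^26] μ(26)=1,μ(13)=-1,μ(2)=-1,μ(1)=1 ⇒ 0

1, 0, 0, 0, 0, 0, 0, 0, 0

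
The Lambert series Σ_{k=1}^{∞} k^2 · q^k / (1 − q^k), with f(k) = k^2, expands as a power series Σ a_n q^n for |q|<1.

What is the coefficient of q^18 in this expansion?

q^18  k|18↦f(k): 1:1 2:4 3:9 6:36 9:81 18:324  a_18=455

a_18 = 455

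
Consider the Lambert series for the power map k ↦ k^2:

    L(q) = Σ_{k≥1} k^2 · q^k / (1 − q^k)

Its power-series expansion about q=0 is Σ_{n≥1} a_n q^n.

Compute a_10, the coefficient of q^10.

q^10  k|10↦f(k): 1:1 2:4 5:25 10:100  a_10=130

a_10 = 130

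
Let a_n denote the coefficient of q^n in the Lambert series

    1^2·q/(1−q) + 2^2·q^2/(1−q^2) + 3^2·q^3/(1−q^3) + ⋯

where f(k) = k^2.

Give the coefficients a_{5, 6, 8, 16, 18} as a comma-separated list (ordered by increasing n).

[q^5] f(5)=25,f(1)=1 ⇒ 26
n=6: 1·6 2·3 3·2 6·1  f→[1+4+9+36]=50
[q^8] f(1)=1,f(2)=4,f(4)=16,f(8)=64 ⇒ 85
d|16:{1,2,4,8,16}  Σf=1+4+16+64+256=341
[q^18] f(18)=324,f(9)=81,f(6)=36,f(3)=9,f(2)=4,f(1)=1 ⇒ 455

26, 50, 85, 341, 455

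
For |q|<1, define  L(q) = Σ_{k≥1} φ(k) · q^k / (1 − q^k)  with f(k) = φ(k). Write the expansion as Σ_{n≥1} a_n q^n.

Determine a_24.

q^24  k|24↦φ(k): 1:1 2:1 3:2 4:2 6:2 8:4 12:4 24:8  a_24=24

a_24 = 24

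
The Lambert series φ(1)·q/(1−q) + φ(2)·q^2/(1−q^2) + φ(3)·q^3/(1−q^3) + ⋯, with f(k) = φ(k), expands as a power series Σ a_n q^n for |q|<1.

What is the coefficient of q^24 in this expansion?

n=24: 24·1 12·2 8·3 6·4 4·6 3·8 2·12 1·24  φ→[8+4+4+2+2+2+1+1]=24

a_24 = 24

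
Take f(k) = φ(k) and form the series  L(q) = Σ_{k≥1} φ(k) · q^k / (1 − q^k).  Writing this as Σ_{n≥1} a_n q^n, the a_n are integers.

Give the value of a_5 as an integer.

d|5:{5,1}  Σφ=4+1=5

a_5 = 5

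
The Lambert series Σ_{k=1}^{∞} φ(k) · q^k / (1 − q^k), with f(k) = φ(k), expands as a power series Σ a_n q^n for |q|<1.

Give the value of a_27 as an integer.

q^27  k|27↦φ(k): 27:18 9:6 3:2 1:1  a_27=27

a_27 = 27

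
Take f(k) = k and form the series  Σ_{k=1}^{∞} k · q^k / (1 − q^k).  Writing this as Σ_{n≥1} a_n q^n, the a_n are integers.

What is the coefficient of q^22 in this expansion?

d|22:{22,11,2,1}  Σf=22+11+2+1=36

a_22 = 36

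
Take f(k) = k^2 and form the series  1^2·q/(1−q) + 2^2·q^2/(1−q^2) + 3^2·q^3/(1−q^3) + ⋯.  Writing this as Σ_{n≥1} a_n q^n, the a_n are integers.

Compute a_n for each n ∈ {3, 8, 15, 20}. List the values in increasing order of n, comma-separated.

q^3  k|3↦f(k): 3:9 1:1  a_3=10
q^8  k|8↦f(k): 1:1 2:4 4:16 8:64  a_8=85
[q^15] f(1)=1,f(3)=9,f(5)=25,f(15)=225 ⇒ 260
n=20: 1·20 2·10 4·5 5·4 10·2 20·1  f→[1+4+16+25+100+400]=546

10, 85, 260, 546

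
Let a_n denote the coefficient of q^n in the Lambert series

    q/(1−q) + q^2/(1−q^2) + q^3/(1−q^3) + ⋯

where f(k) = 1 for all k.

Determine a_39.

[q^39] f(39)=1,f(13)=1,f(3)=1,f(1)=1 ⇒ 4

a_39 = 4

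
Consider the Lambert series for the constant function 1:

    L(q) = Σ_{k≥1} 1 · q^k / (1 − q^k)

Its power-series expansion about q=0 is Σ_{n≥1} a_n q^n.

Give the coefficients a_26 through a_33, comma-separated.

4, 4, 6, 2, 8, 2, 6, 4

d|26:{26,13,2,1}  Σf=1+1+1+1=4
q^27  k|27↦f(k): 27:1 9:1 3:1 1:1  a_27=4
d|28:{1,2,4,7,14,28}  Σf=1+1+1+1+1+1=6
q^29  k|29↦f(k): 29:1 1:1  a_29=2
[q^30] f(1)=1,f(2)=1,f(3)=1,f(5)=1,f(6)=1,f(10)=1,f(15)=1,f(30)=1 ⇒ 8
[q^31] f(1)=1,f(31)=1 ⇒ 2
[q^32] f(32)=1,f(16)=1,f(8)=1,f(4)=1,f(2)=1,f(1)=1 ⇒ 6
d|33:{33,11,3,1}  Σf=1+1+1+1=4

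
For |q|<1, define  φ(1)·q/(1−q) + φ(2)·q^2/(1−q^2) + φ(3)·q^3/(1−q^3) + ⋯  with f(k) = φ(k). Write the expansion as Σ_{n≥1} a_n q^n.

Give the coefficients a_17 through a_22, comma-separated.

[q^17] φ(17)=16,φ(1)=1 ⇒ 17
[q^18] φ(1)=1,φ(2)=1,φ(3)=2,φ(6)=2,φ(9)=6,φ(18)=6 ⇒ 18
[q^19] φ(19)=18,φ(1)=1 ⇒ 19
d|20:{1,2,4,5,10,20}  Σφ=1+1+2+4+4+8=20
n=21: 1·21 3·7 7·3 21·1  φ→[1+2+6+12]=21
n=22: 22·1 11·2 2·11 1·22  φ→[10+10+1+1]=22

17, 18, 19, 20, 21, 22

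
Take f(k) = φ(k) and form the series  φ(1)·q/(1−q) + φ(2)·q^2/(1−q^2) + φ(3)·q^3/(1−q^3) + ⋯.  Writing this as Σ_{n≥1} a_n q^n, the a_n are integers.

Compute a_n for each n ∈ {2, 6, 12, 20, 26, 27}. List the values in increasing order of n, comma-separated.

d|2:{1,2}  Σφ=1+1=2
n=6: 1·6 2·3 3·2 6·1  φ→[1+1+2+2]=6
d|12:{1,2,3,4,6,12}  Σφ=1+1+2+2+2+4=12
n=20: 20·1 10·2 5·4 4·5 2·10 1·20  φ→[8+4+4+2+1+1]=20
q^26  k|26↦φ(k): 1:1 2:1 13:12 26:12  a_26=26
[q^27] φ(1)=1,φ(3)=2,φ(9)=6,φ(27)=18 ⇒ 27

2, 6, 12, 20, 26, 27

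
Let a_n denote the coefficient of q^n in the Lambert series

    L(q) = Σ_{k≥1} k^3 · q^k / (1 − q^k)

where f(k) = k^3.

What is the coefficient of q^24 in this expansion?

[q^24] f(24)=13824,f(12)=1728,f(8)=512,f(6)=216,f(4)=64,f(3)=27,f(2)=8,f(1)=1 ⇒ 16380

a_24 = 16380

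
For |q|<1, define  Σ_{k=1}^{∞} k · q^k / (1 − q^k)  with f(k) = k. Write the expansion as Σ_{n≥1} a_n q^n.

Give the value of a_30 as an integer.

d|30:{30,15,10,6,5,3,2,1}  Σf=30+15+10+6+5+3+2+1=72

a_30 = 72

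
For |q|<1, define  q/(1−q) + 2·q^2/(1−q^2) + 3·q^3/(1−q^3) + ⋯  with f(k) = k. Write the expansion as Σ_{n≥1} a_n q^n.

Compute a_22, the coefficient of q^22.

d|22:{1,2,11,22}  Σf=1+2+11+22=36

a_22 = 36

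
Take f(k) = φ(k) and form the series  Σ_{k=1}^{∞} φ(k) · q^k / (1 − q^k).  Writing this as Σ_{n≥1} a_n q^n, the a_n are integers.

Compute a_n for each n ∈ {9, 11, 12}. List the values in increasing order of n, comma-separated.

d|9:{1,3,9}  Σφ=1+2+6=9
n=11: 1·11 11·1  φ→[1+10]=11
n=12: 12·1 6·2 4·3 3·4 2·6 1·12  φ→[4+2+2+2+1+1]=12

9, 11, 12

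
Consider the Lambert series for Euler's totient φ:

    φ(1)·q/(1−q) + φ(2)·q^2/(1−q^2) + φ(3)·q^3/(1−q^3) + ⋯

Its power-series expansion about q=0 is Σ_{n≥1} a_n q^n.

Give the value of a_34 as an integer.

d|34:{1,2,17,34}  Σφ=1+1+16+16=34

a_34 = 34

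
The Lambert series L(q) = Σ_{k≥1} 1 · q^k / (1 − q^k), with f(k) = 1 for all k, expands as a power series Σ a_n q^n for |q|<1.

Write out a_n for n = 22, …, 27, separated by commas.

n=22: 22·1 11·2 2·11 1·22  f→[1+1+1+1]=4
[q^23] f(1)=1,f(23)=1 ⇒ 2
d|24:{1,2,3,4,6,8,12,24}  Σf=1+1+1+1+1+1+1+1=8
q^25  k|25↦f(k): 25:1 5:1 1:1  a_25=3
d|26:{26,13,2,1}  Σf=1+1+1+1=4
[q^27] f(1)=1,f(3)=1,f(9)=1,f(27)=1 ⇒ 4

4, 2, 8, 3, 4, 4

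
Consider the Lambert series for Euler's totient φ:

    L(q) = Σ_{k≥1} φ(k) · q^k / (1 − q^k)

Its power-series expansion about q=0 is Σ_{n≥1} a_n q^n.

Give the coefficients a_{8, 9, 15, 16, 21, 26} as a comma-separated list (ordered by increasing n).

[q^8] φ(8)=4,φ(4)=2,φ(2)=1,φ(1)=1 ⇒ 8
q^9  k|9↦φ(k): 9:6 3:2 1:1  a_9=9
d|15:{15,5,3,1}  Σφ=8+4+2+1=15
d|16:{16,8,4,2,1}  Σφ=8+4+2+1+1=16
q^21  k|21↦φ(k): 21:12 7:6 3:2 1:1  a_21=21
d|26:{26,13,2,1}  Σφ=12+12+1+1=26

8, 9, 15, 16, 21, 26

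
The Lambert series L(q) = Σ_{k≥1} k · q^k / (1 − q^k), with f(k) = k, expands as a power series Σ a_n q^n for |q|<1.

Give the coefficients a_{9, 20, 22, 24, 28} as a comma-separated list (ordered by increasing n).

[q^9] f(9)=9,f(3)=3,f(1)=1 ⇒ 13
n=20: 1·20 2·10 4·5 5·4 10·2 20·1  f→[1+2+4+5+10+20]=42
d|22:{22,11,2,1}  Σf=22+11+2+1=36
n=24: 24·1 12·2 8·3 6·4 4·6 3·8 2·12 1·24  f→[24+12+8+6+4+3+2+1]=60
d|28:{1,2,4,7,14,28}  Σf=1+2+4+7+14+28=56

13, 42, 36, 60, 56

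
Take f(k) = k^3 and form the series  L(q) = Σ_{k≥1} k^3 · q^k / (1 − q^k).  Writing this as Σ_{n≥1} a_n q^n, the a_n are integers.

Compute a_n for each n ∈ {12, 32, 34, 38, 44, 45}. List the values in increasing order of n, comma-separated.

n=12: 1·12 2·6 3·4 4·3 6·2 12·1  f→[1+8+27+64+216+1728]=2044
n=32: 32·1 16·2 8·4 4·8 2·16 1·32  f→[32768+4096+512+64+8+1]=37449
n=34: 34·1 17·2 2·17 1·34  f→[39304+4913+8+1]=44226
[q^38] f(38)=54872,f(19)=6859,f(2)=8,f(1)=1 ⇒ 61740
d|44:{1,2,4,11,22,44}  Σf=1+8+64+1331+10648+85184=97236
n=45: 45·1 15·3 9·5 5·9 3·15 1·45  f→[91125+3375+729+125+27+1]=95382

2044, 37449, 44226, 61740, 97236, 95382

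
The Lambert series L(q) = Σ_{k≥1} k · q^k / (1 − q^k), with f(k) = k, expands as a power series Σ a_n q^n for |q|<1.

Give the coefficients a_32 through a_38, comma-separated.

63, 48, 54, 48, 91, 38, 60

q^32  k|32↦f(k): 32:32 16:16 8:8 4:4 2:2 1:1  a_32=63
[q^33] f(33)=33,f(11)=11,f(3)=3,f(1)=1 ⇒ 48
n=34: 34·1 17·2 2·17 1·34  f→[34+17+2+1]=54
n=35: 35·1 7·5 5·7 1·35  f→[35+7+5+1]=48
q^36  k|36↦f(k): 36:36 18:18 12:12 9:9 6:6 4:4 3:3 2:2 1:1  a_36=91
n=37: 1·37 37·1  f→[1+37]=38
n=38: 1·38 2·19 19·2 38·1  f→[1+2+19+38]=60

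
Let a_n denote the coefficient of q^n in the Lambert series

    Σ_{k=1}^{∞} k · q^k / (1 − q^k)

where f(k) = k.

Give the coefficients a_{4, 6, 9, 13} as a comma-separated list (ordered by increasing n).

[q^4] f(1)=1,f(2)=2,f(4)=4 ⇒ 7
d|6:{1,2,3,6}  Σf=1+2+3+6=12
d|9:{1,3,9}  Σf=1+3+9=13
q^13  k|13↦f(k): 13:13 1:1  a_13=14

7, 12, 13, 14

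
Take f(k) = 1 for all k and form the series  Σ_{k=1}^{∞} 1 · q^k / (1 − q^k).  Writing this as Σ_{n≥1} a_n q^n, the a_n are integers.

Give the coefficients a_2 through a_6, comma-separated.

2, 2, 3, 2, 4

q^2  k|2↦f(k): 2:1 1:1  a_2=2
d|3:{1,3}  Σf=1+1=2
d|4:{4,2,1}  Σf=1+1+1=3
n=5: 1·5 5·1  f→[1+1]=2
[q^6] f(1)=1,f(2)=1,f(3)=1,f(6)=1 ⇒ 4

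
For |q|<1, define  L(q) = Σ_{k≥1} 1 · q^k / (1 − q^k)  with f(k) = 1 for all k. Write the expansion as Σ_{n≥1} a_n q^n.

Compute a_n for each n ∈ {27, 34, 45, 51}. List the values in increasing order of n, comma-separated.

d|27:{1,3,9,27}  Σf=1+1+1+1=4
n=34: 1·34 2·17 17·2 34·1  f→[1+1+1+1]=4
d|45:{45,15,9,5,3,1}  Σf=1+1+1+1+1+1=6
d|51:{1,3,17,51}  Σf=1+1+1+1=4

4, 4, 6, 4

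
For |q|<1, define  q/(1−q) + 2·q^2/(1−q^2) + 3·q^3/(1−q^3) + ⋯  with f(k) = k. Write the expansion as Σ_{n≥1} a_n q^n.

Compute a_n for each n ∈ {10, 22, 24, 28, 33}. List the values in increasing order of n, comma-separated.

q^10  k|10↦f(k): 10:10 5:5 2:2 1:1  a_10=18
[q^22] f(22)=22,f(11)=11,f(2)=2,f(1)=1 ⇒ 36
q^24  k|24↦f(k): 24:24 12:12 8:8 6:6 4:4 3:3 2:2 1:1  a_24=60
q^28  k|28↦f(k): 28:28 14:14 7:7 4:4 2:2 1:1  a_28=56
n=33: 33·1 11·3 3·11 1·33  f→[33+11+3+1]=48

18, 36, 60, 56, 48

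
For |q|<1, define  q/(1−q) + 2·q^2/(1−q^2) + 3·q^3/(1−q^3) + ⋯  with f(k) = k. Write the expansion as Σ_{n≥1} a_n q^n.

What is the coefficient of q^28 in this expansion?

a_28 = 56

[q^28] f(28)=28,f(14)=14,f(7)=7,f(4)=4,f(2)=2,f(1)=1 ⇒ 56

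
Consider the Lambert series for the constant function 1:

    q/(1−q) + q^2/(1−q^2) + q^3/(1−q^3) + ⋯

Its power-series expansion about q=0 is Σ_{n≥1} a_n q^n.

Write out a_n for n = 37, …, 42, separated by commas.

2, 4, 4, 8, 2, 8

n=37: 1·37 37·1  f→[1+1]=2
q^38  k|38↦f(k): 1:1 2:1 19:1 38:1  a_38=4
[q^39] f(39)=1,f(13)=1,f(3)=1,f(1)=1 ⇒ 4
d|40:{40,20,10,8,5,4,2,1}  Σf=1+1+1+1+1+1+1+1=8
d|41:{41,1}  Σf=1+1=2
d|42:{42,21,14,7,6,3,2,1}  Σf=1+1+1+1+1+1+1+1=8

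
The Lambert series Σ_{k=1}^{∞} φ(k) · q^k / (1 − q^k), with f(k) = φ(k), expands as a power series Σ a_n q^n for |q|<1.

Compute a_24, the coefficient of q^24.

[q^24] φ(1)=1,φ(2)=1,φ(3)=2,φ(4)=2,φ(6)=2,φ(8)=4,φ(12)=4,φ(24)=8 ⇒ 24

a_24 = 24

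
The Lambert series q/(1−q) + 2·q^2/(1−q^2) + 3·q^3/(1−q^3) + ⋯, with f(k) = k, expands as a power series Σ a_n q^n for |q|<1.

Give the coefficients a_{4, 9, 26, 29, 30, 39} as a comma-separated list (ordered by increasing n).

q^4  k|4↦f(k): 1:1 2:2 4:4  a_4=7
d|9:{1,3,9}  Σf=1+3+9=13
n=26: 1·26 2·13 13·2 26·1  f→[1+2+13+26]=42
d|29:{1,29}  Σf=1+29=30
[q^30] f(1)=1,f(2)=2,f(3)=3,f(5)=5,f(6)=6,f(10)=10,f(15)=15,f(30)=30 ⇒ 72
n=39: 39·1 13·3 3·13 1·39  f→[39+13+3+1]=56

7, 13, 42, 30, 72, 56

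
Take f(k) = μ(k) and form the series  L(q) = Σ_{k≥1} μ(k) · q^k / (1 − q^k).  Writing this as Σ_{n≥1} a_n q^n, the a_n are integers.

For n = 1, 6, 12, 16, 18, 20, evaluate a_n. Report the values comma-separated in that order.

1, 0, 0, 0, 0, 0

d|1:{1}  Σμ=1=1
n=6: 6·1 3·2 2·3 1·6  μ→[1+(-1)+(-1)+1]=0
n=12: 12·1 6·2 4·3 3·4 2·6 1·12  μ→[0+1+0+(-1)+(-1)+1]=0
n=16: 1·16 2·8 4·4 8·2 16·1  μ→[1+(-1)+0+0+0]=0
d|18:{1,2,3,6,9,18}  Σμ=1+(-1)+(-1)+1+0+0=0
n=20: 20·1 10·2 5·4 4·5 2·10 1·20  μ→[0+1+(-1)+0+(-1)+1]=0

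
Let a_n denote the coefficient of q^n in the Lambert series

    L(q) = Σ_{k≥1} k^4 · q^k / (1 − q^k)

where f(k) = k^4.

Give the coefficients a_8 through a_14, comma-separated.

4369, 6643, 10642, 14642, 22386, 28562, 40834

d|8:{8,4,2,1}  Σf=4096+256+16+1=4369
d|9:{9,3,1}  Σf=6561+81+1=6643
[q^10] f(1)=1,f(2)=16,f(5)=625,f(10)=10000 ⇒ 10642
q^11  k|11↦f(k): 11:14641 1:1  a_11=14642
n=12: 1·12 2·6 3·4 4·3 6·2 12·1  f→[1+16+81+256+1296+20736]=22386
n=13: 1·13 13·1  f→[1+28561]=28562
[q^14] f(1)=1,f(2)=16,f(7)=2401,f(14)=38416 ⇒ 40834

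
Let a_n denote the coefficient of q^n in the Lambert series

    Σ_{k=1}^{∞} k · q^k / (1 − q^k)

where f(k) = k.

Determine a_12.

a_12 = 28

d|12:{1,2,3,4,6,12}  Σf=1+2+3+4+6+12=28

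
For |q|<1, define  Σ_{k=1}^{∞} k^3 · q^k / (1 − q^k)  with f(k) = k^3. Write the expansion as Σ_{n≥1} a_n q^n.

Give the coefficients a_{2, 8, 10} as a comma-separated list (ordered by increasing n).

9, 585, 1134

n=2: 2·1 1·2  f→[8+1]=9
d|8:{8,4,2,1}  Σf=512+64+8+1=585
[q^10] f(1)=1,f(2)=8,f(5)=125,f(10)=1000 ⇒ 1134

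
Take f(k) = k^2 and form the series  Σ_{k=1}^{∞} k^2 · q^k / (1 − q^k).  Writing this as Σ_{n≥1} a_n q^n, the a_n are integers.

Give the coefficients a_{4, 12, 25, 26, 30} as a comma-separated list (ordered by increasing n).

q^4  k|4↦f(k): 1:1 2:4 4:16  a_4=21
[q^12] f(1)=1,f(2)=4,f(3)=9,f(4)=16,f(6)=36,f(12)=144 ⇒ 210
d|25:{1,5,25}  Σf=1+25+625=651
n=26: 1·26 2·13 13·2 26·1  f→[1+4+169+676]=850
q^30  k|30↦f(k): 1:1 2:4 3:9 5:25 6:36 10:100 15:225 30:900  a_30=1300

21, 210, 651, 850, 1300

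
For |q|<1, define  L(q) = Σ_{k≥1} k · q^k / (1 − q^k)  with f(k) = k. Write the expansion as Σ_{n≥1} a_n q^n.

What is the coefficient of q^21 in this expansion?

a_21 = 32

n=21: 1·21 3·7 7·3 21·1  f→[1+3+7+21]=32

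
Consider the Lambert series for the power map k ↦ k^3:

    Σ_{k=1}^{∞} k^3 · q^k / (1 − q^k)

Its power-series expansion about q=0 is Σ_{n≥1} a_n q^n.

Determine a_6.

a_6 = 252

n=6: 1·6 2·3 3·2 6·1  f→[1+8+27+216]=252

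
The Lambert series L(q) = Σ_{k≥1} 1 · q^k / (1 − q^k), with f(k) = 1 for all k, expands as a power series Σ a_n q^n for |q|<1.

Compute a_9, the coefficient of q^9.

a_9 = 3

q^9  k|9↦f(k): 1:1 3:1 9:1  a_9=3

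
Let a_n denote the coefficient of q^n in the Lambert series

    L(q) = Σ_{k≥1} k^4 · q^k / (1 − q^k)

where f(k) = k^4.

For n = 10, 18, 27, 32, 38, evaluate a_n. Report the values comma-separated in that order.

10642, 112931, 538084, 1118481, 2215474

n=10: 10·1 5·2 2·5 1·10  f→[10000+625+16+1]=10642
n=18: 1·18 2·9 3·6 6·3 9·2 18·1  f→[1+16+81+1296+6561+104976]=112931
n=27: 1·27 3·9 9·3 27·1  f→[1+81+6561+531441]=538084
d|32:{1,2,4,8,16,32}  Σf=1+16+256+4096+65536+1048576=1118481
q^38  k|38↦f(k): 38:2085136 19:130321 2:16 1:1  a_38=2215474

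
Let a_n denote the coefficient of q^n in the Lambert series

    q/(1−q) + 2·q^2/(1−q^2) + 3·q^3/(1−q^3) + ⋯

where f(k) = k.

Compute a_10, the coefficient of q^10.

[q^10] f(1)=1,f(2)=2,f(5)=5,f(10)=10 ⇒ 18

a_10 = 18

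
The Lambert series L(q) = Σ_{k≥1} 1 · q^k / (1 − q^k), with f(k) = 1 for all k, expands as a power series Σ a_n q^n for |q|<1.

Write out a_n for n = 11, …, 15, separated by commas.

2, 6, 2, 4, 4

q^11  k|11↦f(k): 11:1 1:1  a_11=2
[q^12] f(1)=1,f(2)=1,f(3)=1,f(4)=1,f(6)=1,f(12)=1 ⇒ 6
n=13: 1·13 13·1  f→[1+1]=2
d|14:{1,2,7,14}  Σf=1+1+1+1=4
d|15:{15,5,3,1}  Σf=1+1+1+1=4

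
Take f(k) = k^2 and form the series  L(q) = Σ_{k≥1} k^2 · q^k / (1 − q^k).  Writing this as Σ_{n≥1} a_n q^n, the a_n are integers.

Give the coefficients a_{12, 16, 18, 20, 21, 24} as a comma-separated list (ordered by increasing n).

[q^12] f(1)=1,f(2)=4,f(3)=9,f(4)=16,f(6)=36,f(12)=144 ⇒ 210
[q^16] f(1)=1,f(2)=4,f(4)=16,f(8)=64,f(16)=256 ⇒ 341
q^18  k|18↦f(k): 1:1 2:4 3:9 6:36 9:81 18:324  a_18=455
[q^20] f(20)=400,f(10)=100,f(5)=25,f(4)=16,f(2)=4,f(1)=1 ⇒ 546
[q^21] f(1)=1,f(3)=9,f(7)=49,f(21)=441 ⇒ 500
n=24: 1·24 2·12 3·8 4·6 6·4 8·3 12·2 24·1  f→[1+4+9+16+36+64+144+576]=850

210, 341, 455, 546, 500, 850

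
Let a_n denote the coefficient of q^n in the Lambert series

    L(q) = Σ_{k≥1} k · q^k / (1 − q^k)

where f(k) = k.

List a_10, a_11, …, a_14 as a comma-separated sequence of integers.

18, 12, 28, 14, 24

n=10: 1·10 2·5 5·2 10·1  f→[1+2+5+10]=18
[q^11] f(1)=1,f(11)=11 ⇒ 12
[q^12] f(12)=12,f(6)=6,f(4)=4,f(3)=3,f(2)=2,f(1)=1 ⇒ 28
n=13: 13·1 1·13  f→[13+1]=14
q^14  k|14↦f(k): 1:1 2:2 7:7 14:14  a_14=24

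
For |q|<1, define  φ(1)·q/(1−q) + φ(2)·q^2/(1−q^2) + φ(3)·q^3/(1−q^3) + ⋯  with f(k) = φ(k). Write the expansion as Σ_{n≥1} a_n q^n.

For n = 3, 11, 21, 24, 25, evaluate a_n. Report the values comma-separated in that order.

d|3:{1,3}  Σφ=1+2=3
q^11  k|11↦φ(k): 1:1 11:10  a_11=11
n=21: 1·21 3·7 7·3 21·1  φ→[1+2+6+12]=21
d|24:{24,12,8,6,4,3,2,1}  Σφ=8+4+4+2+2+2+1+1=24
[q^25] φ(1)=1,φ(5)=4,φ(25)=20 ⇒ 25

3, 11, 21, 24, 25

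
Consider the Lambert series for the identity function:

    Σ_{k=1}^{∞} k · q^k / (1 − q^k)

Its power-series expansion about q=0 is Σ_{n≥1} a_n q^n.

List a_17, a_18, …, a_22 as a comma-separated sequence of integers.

18, 39, 20, 42, 32, 36

d|17:{17,1}  Σf=17+1=18
d|18:{18,9,6,3,2,1}  Σf=18+9+6+3+2+1=39
[q^19] f(19)=19,f(1)=1 ⇒ 20
n=20: 1·20 2·10 4·5 5·4 10·2 20·1  f→[1+2+4+5+10+20]=42
q^21  k|21↦f(k): 21:21 7:7 3:3 1:1  a_21=32
q^22  k|22↦f(k): 22:22 11:11 2:2 1:1  a_22=36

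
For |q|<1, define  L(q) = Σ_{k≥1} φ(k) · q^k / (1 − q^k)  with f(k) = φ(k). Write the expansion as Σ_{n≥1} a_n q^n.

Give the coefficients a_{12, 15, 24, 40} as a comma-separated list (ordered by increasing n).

q^12  k|12↦φ(k): 1:1 2:1 3:2 4:2 6:2 12:4  a_12=12
n=15: 1·15 3·5 5·3 15·1  φ→[1+2+4+8]=15
[q^24] φ(24)=8,φ(12)=4,φ(8)=4,φ(6)=2,φ(4)=2,φ(3)=2,φ(2)=1,φ(1)=1 ⇒ 24
[q^40] φ(1)=1,φ(2)=1,φ(4)=2,φ(5)=4,φ(8)=4,φ(10)=4,φ(20)=8,φ(40)=16 ⇒ 40

12, 15, 24, 40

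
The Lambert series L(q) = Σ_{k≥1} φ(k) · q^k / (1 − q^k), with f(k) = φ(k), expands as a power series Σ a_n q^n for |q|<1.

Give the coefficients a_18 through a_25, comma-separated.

[q^18] φ(18)=6,φ(9)=6,φ(6)=2,φ(3)=2,φ(2)=1,φ(1)=1 ⇒ 18
[q^19] φ(1)=1,φ(19)=18 ⇒ 19
n=20: 20·1 10·2 5·4 4·5 2·10 1·20  φ→[8+4+4+2+1+1]=20
[q^21] φ(21)=12,φ(7)=6,φ(3)=2,φ(1)=1 ⇒ 21
[q^22] φ(22)=10,φ(11)=10,φ(2)=1,φ(1)=1 ⇒ 22
d|23:{23,1}  Σφ=22+1=23
n=24: 24·1 12·2 8·3 6·4 4·6 3·8 2·12 1·24  φ→[8+4+4+2+2+2+1+1]=24
[q^25] φ(1)=1,φ(5)=4,φ(25)=20 ⇒ 25

18, 19, 20, 21, 22, 23, 24, 25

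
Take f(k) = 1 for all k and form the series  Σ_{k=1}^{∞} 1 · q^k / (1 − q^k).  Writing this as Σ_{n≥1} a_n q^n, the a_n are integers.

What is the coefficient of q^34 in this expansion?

n=34: 34·1 17·2 2·17 1·34  f→[1+1+1+1]=4

a_34 = 4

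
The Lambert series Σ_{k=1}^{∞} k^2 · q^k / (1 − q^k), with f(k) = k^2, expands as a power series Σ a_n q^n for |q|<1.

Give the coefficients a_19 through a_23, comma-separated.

d|19:{19,1}  Σf=361+1=362
[q^20] f(1)=1,f(2)=4,f(4)=16,f(5)=25,f(10)=100,f(20)=400 ⇒ 546
q^21  k|21↦f(k): 1:1 3:9 7:49 21:441  a_21=500
q^22  k|22↦f(k): 1:1 2:4 11:121 22:484  a_22=610
q^23  k|23↦f(k): 1:1 23:529  a_23=530

362, 546, 500, 610, 530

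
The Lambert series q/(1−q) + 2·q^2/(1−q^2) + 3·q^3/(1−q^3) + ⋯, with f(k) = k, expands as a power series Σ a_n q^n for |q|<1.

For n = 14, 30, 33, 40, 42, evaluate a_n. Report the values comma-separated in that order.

24, 72, 48, 90, 96

n=14: 1·14 2·7 7·2 14·1  f→[1+2+7+14]=24
n=30: 1·30 2·15 3·10 5·6 6·5 10·3 15·2 30·1  f→[1+2+3+5+6+10+15+30]=72
[q^33] f(33)=33,f(11)=11,f(3)=3,f(1)=1 ⇒ 48
d|40:{1,2,4,5,8,10,20,40}  Σf=1+2+4+5+8+10+20+40=90
n=42: 42·1 21·2 14·3 7·6 6·7 3·14 2·21 1·42  f→[42+21+14+7+6+3+2+1]=96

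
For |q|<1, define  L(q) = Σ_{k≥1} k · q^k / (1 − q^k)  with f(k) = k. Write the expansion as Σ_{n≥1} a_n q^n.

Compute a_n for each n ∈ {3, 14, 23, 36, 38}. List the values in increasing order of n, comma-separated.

n=3: 1·3 3·1  f→[1+3]=4
q^14  k|14↦f(k): 14:14 7:7 2:2 1:1  a_14=24
q^23  k|23↦f(k): 23:23 1:1  a_23=24
[q^36] f(1)=1,f(2)=2,f(3)=3,f(4)=4,f(6)=6,f(9)=9,f(12)=12,f(18)=18,f(36)=36 ⇒ 91
n=38: 38·1 19·2 2·19 1·38  f→[38+19+2+1]=60

4, 24, 24, 91, 60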